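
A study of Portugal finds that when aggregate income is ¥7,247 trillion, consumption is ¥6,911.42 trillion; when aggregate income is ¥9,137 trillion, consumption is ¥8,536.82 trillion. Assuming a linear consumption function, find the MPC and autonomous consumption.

MPC = 0.86; a = 679

MPC = ΔC/ΔY = (8536.82 − 6911.42)/(9137 − 7247) = 1625.4/1890 = 0.86
a = C − MPC·Y = 6911.42 − 0.86(7247) = 6911.42 − 6232.42 = 679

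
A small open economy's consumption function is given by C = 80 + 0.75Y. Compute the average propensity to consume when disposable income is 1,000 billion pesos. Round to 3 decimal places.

APC = 0.830

C = 80 + 0.75(1000) = 830
APC = C/Y = 830/1000 = 0.830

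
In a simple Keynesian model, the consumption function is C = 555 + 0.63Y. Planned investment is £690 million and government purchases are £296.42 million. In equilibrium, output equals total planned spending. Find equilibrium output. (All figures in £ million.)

Y = C + I + G = 555 + 0.63Y + 690 + 296.42
Y − 0.63Y = 1541.42
0.37Y = 1541.42, so Y = 1541.42/0.37 = 4166

Y = 4166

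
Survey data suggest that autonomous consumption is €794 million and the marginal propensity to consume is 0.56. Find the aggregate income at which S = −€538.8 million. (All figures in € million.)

Y = 580

S = Y − C = -794 + 0.44Y
-794 + 0.44Y = -538.8, so 0.44Y = 255.2 and Y = 580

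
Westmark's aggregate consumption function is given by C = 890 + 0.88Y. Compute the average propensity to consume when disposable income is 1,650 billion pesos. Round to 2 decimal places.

C = 890 + 0.88(1650) = 2342
APC = C/Y = 2342/1650 = 1.42

APC = 1.42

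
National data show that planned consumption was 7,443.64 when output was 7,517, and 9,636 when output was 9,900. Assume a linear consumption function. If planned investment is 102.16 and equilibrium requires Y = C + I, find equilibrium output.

MPC = (9636 − 7443.64)/(9900 − 7517) = 2192.36/2383 = 0.92
a = 7443.64 − 0.92(7517) = 528
Equilibrium: Y = 528 + 0.92Y + 102.16
0.08Y = 630.16, so Y = 630.16/0.08 = 7877

Y = 7877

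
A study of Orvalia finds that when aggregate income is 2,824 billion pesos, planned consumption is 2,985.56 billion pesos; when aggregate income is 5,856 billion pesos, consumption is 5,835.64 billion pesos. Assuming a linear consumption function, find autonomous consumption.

MPC = ΔC/ΔY = (5835.64 − 2985.56)/(5856 − 2824) = 2850.08/3032 = 0.94
a = C − MPC·Y = 2985.56 − 0.94(2824) = 2985.56 − 2654.56 = 331

a = 331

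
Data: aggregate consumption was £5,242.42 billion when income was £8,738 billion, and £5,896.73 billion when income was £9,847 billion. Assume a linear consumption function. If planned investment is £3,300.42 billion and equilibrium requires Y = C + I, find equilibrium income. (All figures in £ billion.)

MPC = (5896.73 − 5242.42)/(9847 − 8738) = 654.31/1109 = 0.59
a = 5242.42 − 0.59(8738) = 87
Equilibrium: Y = 87 + 0.59Y + 3300.42
0.41Y = 3387.42, so Y = 3387.42/0.41 = 8262

Y = 8262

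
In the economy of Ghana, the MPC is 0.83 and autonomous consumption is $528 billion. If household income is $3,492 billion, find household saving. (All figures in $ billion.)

C = 528 + 0.83(3492) = 528 + 2898.36 = 3426.36
S = Y − C = 3492 − 3426.36 = 65.64

S = 65.64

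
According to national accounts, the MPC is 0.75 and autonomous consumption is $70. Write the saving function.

S = -70 + 0.25Y

S = Y − C = Y − (70 + 0.75Y) = -70 + (1 − 0.75)Y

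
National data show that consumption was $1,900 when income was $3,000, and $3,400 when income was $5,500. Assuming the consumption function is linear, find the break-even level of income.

Y = 250

MPC = (3400 − 1900)/(5500 − 3000) = 1500/2500 = 0.6
a = 1900 − 0.6(3000) = 1900 − 1800 = 100
Break-even: Y = a/(1−MPC) = 100/0.4 = 250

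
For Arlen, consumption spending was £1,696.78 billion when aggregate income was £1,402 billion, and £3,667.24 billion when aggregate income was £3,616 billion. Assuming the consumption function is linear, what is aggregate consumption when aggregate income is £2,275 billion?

C = 2473.75

MPC = (3667.24 − 1696.78)/(3616 − 1402) = 1970.46/2214 = 0.89
a = 1696.78 − 0.89(1402) = 1696.78 − 1247.78 = 449
C = 449 + 0.89(2275) = 449 + 2024.75 = 2473.75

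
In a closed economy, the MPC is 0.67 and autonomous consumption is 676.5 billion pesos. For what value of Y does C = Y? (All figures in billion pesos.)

At break-even, C = Y: 676.5 + 0.67Y = Y
0.33Y = 676.5, so Y = 676.5/0.33 = 2050

Y = 2050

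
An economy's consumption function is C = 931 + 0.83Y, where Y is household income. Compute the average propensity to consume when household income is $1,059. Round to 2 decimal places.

C = 931 + 0.83(1059) = 1809.97
APC = C/Y = 1809.97/1059 = 1.71

APC = 1.71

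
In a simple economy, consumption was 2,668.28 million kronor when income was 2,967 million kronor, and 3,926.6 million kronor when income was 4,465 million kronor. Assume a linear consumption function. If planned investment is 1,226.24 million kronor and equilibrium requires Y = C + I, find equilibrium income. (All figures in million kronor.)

Y = 8764

MPC = (3926.6 − 2668.28)/(4465 − 2967) = 1258.32/1498 = 0.84
a = 2668.28 − 0.84(2967) = 176
Equilibrium: Y = 176 + 0.84Y + 1226.24
0.16Y = 1402.24, so Y = 1402.24/0.16 = 8764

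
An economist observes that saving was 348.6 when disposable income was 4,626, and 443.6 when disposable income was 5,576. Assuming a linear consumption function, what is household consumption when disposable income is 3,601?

C = 3354.9

MPS = ΔS/ΔY = (443.6 − 348.6)/(5576 − 4626) = 95/950 = 0.1
MPC = 1 − MPS = 0.9
Autonomous saving = 348.6 − 0.1(4626) = -114, so a = 114
C = 114 + 0.9(3601) = 114 + 3240.9 = 3354.9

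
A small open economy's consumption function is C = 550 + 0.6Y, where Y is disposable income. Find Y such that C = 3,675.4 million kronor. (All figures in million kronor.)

Y = 5209

550 + 0.6Y = 3675.4
0.6Y = 3125.4, so Y = 3125.4/0.6 = 5209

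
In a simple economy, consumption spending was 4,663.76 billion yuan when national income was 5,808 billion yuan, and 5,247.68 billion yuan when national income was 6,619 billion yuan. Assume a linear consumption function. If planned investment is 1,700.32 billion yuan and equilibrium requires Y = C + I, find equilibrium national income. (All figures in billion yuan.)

MPC = (5247.68 − 4663.76)/(6619 − 5808) = 583.92/811 = 0.72
a = 4663.76 − 0.72(5808) = 482
Equilibrium: Y = 482 + 0.72Y + 1700.32
0.28Y = 2182.32, so Y = 2182.32/0.28 = 7794

Y = 7794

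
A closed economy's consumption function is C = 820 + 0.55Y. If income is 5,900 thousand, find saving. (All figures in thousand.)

C = 820 + 0.55(5900) = 820 + 3245 = 4065
S = Y − C = 5900 − 4065 = 1835

S = 1835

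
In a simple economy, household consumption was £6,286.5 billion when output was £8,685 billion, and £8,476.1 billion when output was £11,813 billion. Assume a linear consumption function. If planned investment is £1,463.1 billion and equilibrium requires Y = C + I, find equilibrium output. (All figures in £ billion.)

Y = 5567

MPC = (8476.1 − 6286.5)/(11813 − 8685) = 2189.6/3128 = 0.7
a = 6286.5 − 0.7(8685) = 207
Equilibrium: Y = 207 + 0.7Y + 1463.1
0.3Y = 1670.1, so Y = 1670.1/0.3 = 5567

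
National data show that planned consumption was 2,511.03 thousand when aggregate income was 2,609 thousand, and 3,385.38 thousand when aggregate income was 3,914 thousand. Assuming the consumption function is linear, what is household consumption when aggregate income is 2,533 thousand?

MPC = (3385.38 − 2511.03)/(3914 − 2609) = 874.35/1305 = 0.67
a = 2511.03 − 0.67(2609) = 2511.03 − 1748.03 = 763
C = 763 + 0.67(2533) = 763 + 1697.11 = 2460.11

C = 2460.11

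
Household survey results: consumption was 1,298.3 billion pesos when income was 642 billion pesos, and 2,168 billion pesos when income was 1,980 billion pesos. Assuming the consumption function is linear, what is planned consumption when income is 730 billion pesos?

C = 1355.5

MPC = (2168 − 1298.3)/(1980 − 642) = 869.7/1338 = 0.65
a = 1298.3 − 0.65(642) = 1298.3 − 417.3 = 881
C = 881 + 0.65(730) = 881 + 474.5 = 1355.5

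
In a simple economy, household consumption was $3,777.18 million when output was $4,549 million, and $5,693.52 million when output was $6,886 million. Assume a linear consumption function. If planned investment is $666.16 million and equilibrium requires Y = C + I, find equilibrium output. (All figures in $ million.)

MPC = (5693.52 − 3777.18)/(6886 − 4549) = 1916.34/2337 = 0.82
a = 3777.18 − 0.82(4549) = 47
Equilibrium: Y = 47 + 0.82Y + 666.16
0.18Y = 713.16, so Y = 713.16/0.18 = 3962

Y = 3962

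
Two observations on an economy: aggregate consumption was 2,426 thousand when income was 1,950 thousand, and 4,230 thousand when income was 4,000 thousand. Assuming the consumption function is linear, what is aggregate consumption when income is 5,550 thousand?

C = 5594

MPC = (4230 − 2426)/(4000 − 1950) = 1804/2050 = 0.88
a = 2426 − 0.88(1950) = 2426 − 1716 = 710
C = 710 + 0.88(5550) = 710 + 4884 = 5594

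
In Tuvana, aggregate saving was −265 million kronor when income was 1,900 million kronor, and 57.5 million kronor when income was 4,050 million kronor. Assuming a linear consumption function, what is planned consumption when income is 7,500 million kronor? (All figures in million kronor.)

C = 6925

MPS = ΔS/ΔY = (57.5 − (-265))/(4050 − 1900) = 322.5/2150 = 0.15
MPC = 1 − MPS = 0.85
Autonomous saving = -265 − 0.15(1900) = -550, so a = 550
C = 550 + 0.85(7500) = 550 + 6375 = 6925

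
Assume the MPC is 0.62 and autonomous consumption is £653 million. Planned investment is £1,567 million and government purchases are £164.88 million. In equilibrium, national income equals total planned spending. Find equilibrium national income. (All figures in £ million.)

Y = 6276

Y = C + I + G = 653 + 0.62Y + 1567 + 164.88
Y − 0.62Y = 2384.88
0.38Y = 2384.88, so Y = 2384.88/0.38 = 6276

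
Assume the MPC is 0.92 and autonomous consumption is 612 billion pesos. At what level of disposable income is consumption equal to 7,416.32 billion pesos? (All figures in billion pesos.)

612 + 0.92Y = 7416.32
0.92Y = 6804.32, so Y = 6804.32/0.92 = 7396

Y = 7396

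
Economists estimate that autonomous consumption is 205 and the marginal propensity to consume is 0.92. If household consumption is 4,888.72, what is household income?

205 + 0.92Y = 4888.72
0.92Y = 4683.72, so Y = 4683.72/0.92 = 5091

Y = 5091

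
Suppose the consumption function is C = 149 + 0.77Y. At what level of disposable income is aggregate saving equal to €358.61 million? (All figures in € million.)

S = Y − C = -149 + 0.23Y
-149 + 0.23Y = 358.61, so 0.23Y = 507.61 and Y = 2207

Y = 2207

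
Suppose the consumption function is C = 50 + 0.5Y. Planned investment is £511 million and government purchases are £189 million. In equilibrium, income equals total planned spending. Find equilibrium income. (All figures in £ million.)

Y = 1500

Y = C + I + G = 50 + 0.5Y + 511 + 189
Y − 0.5Y = 750
0.5Y = 750, so Y = 750/0.5 = 1500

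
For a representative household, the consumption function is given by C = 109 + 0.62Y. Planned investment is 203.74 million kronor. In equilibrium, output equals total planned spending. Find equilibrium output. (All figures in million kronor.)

Y = C + I = 109 + 0.62Y + 203.74
Y − 0.62Y = 312.74
0.38Y = 312.74, so Y = 312.74/0.38 = 823

Y = 823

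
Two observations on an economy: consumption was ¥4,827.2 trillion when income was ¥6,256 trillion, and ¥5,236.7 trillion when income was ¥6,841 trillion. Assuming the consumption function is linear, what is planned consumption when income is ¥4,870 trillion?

C = 3857

MPC = (5236.7 − 4827.2)/(6841 − 6256) = 409.5/585 = 0.7
a = 4827.2 − 0.7(6256) = 4827.2 − 4379.2 = 448
C = 448 + 0.7(4870) = 448 + 3409 = 3857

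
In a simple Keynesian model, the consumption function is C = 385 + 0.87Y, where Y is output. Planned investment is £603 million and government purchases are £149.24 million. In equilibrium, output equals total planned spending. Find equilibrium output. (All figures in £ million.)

Y = 8748

Y = C + I + G = 385 + 0.87Y + 603 + 149.24
Y − 0.87Y = 1137.24
0.13Y = 1137.24, so Y = 1137.24/0.13 = 8748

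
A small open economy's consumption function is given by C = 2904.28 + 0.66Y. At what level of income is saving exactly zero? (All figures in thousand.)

At break-even, C = Y: 2904.28 + 0.66Y = Y
0.34Y = 2904.28, so Y = 2904.28/0.34 = 8542

Y = 8542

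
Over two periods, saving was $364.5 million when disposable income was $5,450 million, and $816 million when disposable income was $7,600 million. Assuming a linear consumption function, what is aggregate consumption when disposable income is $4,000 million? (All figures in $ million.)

C = 3940

MPS = ΔS/ΔY = (816 − 364.5)/(7600 − 5450) = 451.5/2150 = 0.21
MPC = 1 − MPS = 0.79
Autonomous saving = 364.5 − 0.21(5450) = -780, so a = 780
C = 780 + 0.79(4000) = 780 + 3160 = 3940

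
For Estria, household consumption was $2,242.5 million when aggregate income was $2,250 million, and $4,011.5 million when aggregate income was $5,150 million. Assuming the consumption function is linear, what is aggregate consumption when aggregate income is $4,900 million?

MPC = (4011.5 − 2242.5)/(5150 − 2250) = 1769/2900 = 0.61
a = 2242.5 − 0.61(2250) = 2242.5 − 1372.5 = 870
C = 870 + 0.61(4900) = 870 + 2989 = 3859

C = 3859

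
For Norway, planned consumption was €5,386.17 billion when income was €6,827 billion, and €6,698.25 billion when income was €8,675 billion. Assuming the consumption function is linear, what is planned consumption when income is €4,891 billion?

C = 4011.61

MPC = (6698.25 − 5386.17)/(8675 − 6827) = 1312.08/1848 = 0.71
a = 5386.17 − 0.71(6827) = 5386.17 − 4847.17 = 539
C = 539 + 0.71(4891) = 539 + 3472.61 = 4011.61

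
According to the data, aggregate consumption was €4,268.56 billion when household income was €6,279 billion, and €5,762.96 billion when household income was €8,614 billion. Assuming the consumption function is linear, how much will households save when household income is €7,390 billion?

MPC = (5762.96 − 4268.56)/(8614 − 6279) = 1494.4/2335 = 0.64
a = 4268.56 − 0.64(6279) = 4268.56 − 4018.56 = 250
C = 250 + 0.64(7390) = 4979.6
S = 7390 − 4979.6 = 2410.4

S = 2410.4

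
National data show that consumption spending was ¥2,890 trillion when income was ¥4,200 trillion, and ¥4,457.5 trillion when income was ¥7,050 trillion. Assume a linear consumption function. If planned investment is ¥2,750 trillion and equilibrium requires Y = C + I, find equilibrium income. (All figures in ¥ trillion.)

MPC = (4457.5 − 2890)/(7050 − 4200) = 1567.5/2850 = 0.55
a = 2890 − 0.55(4200) = 580
Equilibrium: Y = 580 + 0.55Y + 2750
0.45Y = 3330, so Y = 3330/0.45 = 7400

Y = 7400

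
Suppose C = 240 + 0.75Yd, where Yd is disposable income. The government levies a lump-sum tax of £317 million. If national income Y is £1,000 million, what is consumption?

Yd = Y − T = 1000 − 317 = 683
C = 240 + 0.75(683) = 240 + 512.25 = 752.25

C = 752.25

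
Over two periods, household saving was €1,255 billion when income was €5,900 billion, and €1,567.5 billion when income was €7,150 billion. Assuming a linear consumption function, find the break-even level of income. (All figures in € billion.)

Y = 880

MPS = ΔS/ΔY = (1567.5 − 1255)/(7150 − 5900) = 312.5/1250 = 0.25
MPC = 1 − MPS = 0.75
From S(5900) = 1255: −a + 0.25(5900) = 1255, so a = 1475 − 1255 = 220
Break-even (S = 0): Y = a/MPS = 220/0.25 = 880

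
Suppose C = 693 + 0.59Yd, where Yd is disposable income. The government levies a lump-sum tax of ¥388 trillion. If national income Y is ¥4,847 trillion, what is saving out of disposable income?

Yd = Y − T = 4847 − 388 = 4459
C = 693 + 0.59(4459) = 693 + 2630.81 = 3323.81
S = Yd − C = 4459 − 3323.81 = 1135.19

S = 1135.19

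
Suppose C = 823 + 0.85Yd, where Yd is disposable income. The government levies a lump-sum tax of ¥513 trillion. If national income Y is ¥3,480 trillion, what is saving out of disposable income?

S = -377.95

Yd = Y − T = 3480 − 513 = 2967
C = 823 + 0.85(2967) = 823 + 2521.95 = 3344.95
S = Yd − C = 2967 − 3344.95 = -377.95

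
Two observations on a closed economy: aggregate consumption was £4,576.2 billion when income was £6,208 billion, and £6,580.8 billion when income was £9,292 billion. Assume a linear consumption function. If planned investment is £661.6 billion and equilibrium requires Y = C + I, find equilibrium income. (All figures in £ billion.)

Y = 3436

MPC = (6580.8 − 4576.2)/(9292 − 6208) = 2004.6/3084 = 0.65
a = 4576.2 − 0.65(6208) = 541
Equilibrium: Y = 541 + 0.65Y + 661.6
0.35Y = 1202.6, so Y = 1202.6/0.35 = 3436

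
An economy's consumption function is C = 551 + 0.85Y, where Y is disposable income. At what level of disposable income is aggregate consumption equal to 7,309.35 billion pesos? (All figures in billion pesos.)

Y = 7951

551 + 0.85Y = 7309.35
0.85Y = 6758.35, so Y = 6758.35/0.85 = 7951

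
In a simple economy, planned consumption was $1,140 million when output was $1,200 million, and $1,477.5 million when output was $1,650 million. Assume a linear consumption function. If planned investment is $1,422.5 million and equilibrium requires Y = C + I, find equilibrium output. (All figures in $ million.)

Y = 6650

MPC = (1477.5 − 1140)/(1650 − 1200) = 337.5/450 = 0.75
a = 1140 − 0.75(1200) = 240
Equilibrium: Y = 240 + 0.75Y + 1422.5
0.25Y = 1662.5, so Y = 1662.5/0.25 = 6650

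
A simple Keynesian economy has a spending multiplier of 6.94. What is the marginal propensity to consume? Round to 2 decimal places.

MPC = 0.86

k = 1/(1 − MPC), so 1 − MPC = 1/k = 1/6.94 = 0.1441
MPC = 1 − 0.1441 = 0.86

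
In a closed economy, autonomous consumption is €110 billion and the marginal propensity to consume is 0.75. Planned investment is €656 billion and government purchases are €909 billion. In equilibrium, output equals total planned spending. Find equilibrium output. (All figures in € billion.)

Y = C + I + G = 110 + 0.75Y + 656 + 909
Y − 0.75Y = 1675
0.25Y = 1675, so Y = 1675/0.25 = 6700

Y = 6700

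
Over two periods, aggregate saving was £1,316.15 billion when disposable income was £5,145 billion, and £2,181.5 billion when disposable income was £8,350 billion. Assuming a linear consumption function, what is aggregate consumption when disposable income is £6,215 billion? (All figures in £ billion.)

MPS = ΔS/ΔY = (2181.5 − 1316.15)/(8350 − 5145) = 865.35/3205 = 0.27
MPC = 1 − MPS = 0.73
Autonomous saving = 1316.15 − 0.27(5145) = -73, so a = 73
C = 73 + 0.73(6215) = 73 + 4536.95 = 4609.95

C = 4609.95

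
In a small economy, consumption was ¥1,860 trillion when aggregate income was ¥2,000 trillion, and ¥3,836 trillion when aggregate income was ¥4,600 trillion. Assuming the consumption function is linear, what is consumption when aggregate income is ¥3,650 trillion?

C = 3114

MPC = (3836 − 1860)/(4600 − 2000) = 1976/2600 = 0.76
a = 1860 − 0.76(2000) = 1860 − 1520 = 340
C = 340 + 0.76(3650) = 340 + 2774 = 3114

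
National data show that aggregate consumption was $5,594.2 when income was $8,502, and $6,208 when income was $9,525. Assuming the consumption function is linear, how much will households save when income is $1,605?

MPC = (6208 − 5594.2)/(9525 − 8502) = 613.8/1023 = 0.6
a = 5594.2 − 0.6(8502) = 5594.2 − 5101.2 = 493
C = 493 + 0.6(1605) = 1456
S = 1605 − 1456 = 149

S = 149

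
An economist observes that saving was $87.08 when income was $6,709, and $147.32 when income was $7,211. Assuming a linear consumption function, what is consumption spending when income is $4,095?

C = 4321.6

MPS = ΔS/ΔY = (147.32 − 87.08)/(7211 − 6709) = 60.24/502 = 0.12
MPC = 1 − MPS = 0.88
Autonomous saving = 87.08 − 0.12(6709) = -718, so a = 718
C = 718 + 0.88(4095) = 718 + 3603.6 = 4321.6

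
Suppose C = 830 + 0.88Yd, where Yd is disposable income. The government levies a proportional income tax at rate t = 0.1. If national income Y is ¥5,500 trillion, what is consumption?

C = 5186

Yd = (1 − 0.1)(5500) = 0.9(5500) = 4950
C = 830 + 0.88(4950) = 830 + 4356 = 5186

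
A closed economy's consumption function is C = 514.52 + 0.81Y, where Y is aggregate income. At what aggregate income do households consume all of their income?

Y = 2708

At break-even, C = Y: 514.52 + 0.81Y = Y
0.19Y = 514.52, so Y = 514.52/0.19 = 2708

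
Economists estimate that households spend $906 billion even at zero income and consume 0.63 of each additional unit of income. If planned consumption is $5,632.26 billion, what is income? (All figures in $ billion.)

Y = 7502

906 + 0.63Y = 5632.26
0.63Y = 4726.26, so Y = 4726.26/0.63 = 7502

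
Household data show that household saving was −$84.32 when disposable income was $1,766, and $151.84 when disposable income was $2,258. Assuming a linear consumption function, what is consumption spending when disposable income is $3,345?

C = 2671.4

MPS = ΔS/ΔY = (151.84 − (-84.32))/(2258 − 1766) = 236.16/492 = 0.48
MPC = 1 − MPS = 0.52
Autonomous saving = -84.32 − 0.48(1766) = -932, so a = 932
C = 932 + 0.52(3345) = 932 + 1739.4 = 2671.4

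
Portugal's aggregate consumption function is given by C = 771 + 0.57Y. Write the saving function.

S = -771 + 0.43Y

S = Y − C = Y − (771 + 0.57Y) = -771 + (1 − 0.57)Y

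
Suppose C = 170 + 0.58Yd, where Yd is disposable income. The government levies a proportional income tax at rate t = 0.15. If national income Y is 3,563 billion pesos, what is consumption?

Yd = (1 − 0.15)(3563) = 0.85(3563) = 3028.55
C = 170 + 0.58(3028.55) = 170 + 1756.559 = 1926.559

C = 1926.559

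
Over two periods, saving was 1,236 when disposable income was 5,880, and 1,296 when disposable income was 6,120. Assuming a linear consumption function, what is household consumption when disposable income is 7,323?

MPS = ΔS/ΔY = (1296 − 1236)/(6120 − 5880) = 60/240 = 0.25
MPC = 1 − MPS = 0.75
Autonomous saving = 1236 − 0.25(5880) = -234, so a = 234
C = 234 + 0.75(7323) = 234 + 5492.25 = 5726.25

C = 5726.25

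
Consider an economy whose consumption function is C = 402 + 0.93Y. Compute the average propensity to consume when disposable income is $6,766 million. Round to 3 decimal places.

APC = 0.989

C = 402 + 0.93(6766) = 6694.38
APC = C/Y = 6694.38/6766 = 0.989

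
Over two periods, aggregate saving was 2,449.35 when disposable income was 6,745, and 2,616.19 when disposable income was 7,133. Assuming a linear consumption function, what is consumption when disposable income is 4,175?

MPS = ΔS/ΔY = (2616.19 − 2449.35)/(7133 − 6745) = 166.84/388 = 0.43
MPC = 1 − MPS = 0.57
Autonomous saving = 2449.35 − 0.43(6745) = -451, so a = 451
C = 451 + 0.57(4175) = 451 + 2379.75 = 2830.75

C = 2830.75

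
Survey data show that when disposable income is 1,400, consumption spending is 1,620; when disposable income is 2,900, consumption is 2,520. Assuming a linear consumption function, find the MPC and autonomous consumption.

MPC = ΔC/ΔY = (2520 − 1620)/(2900 − 1400) = 900/1500 = 0.6
a = C − MPC·Y = 1620 − 0.6(1400) = 1620 − 840 = 780

MPC = 0.6; a = 780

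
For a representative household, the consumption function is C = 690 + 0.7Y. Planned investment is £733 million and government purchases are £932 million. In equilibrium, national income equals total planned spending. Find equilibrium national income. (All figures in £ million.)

Y = C + I + G = 690 + 0.7Y + 733 + 932
Y − 0.7Y = 2355
0.3Y = 2355, so Y = 2355/0.3 = 7850

Y = 7850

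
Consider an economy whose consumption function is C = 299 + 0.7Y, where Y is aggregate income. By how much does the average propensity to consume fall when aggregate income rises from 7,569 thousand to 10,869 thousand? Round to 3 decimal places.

ΔAPC = 0.012

At Y = 7569: C = 299 + 0.7(7569) = 5597.3, APC = 5597.3/7569 = 0.7395
At Y = 10869: C = 7907.3, APC = 7907.3/10869 = 0.7275
Fall in APC = 0.7395 − 0.7275 = 0.012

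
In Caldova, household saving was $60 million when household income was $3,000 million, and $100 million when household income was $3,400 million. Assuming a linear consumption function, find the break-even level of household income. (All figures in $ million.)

Y = 2400

MPS = ΔS/ΔY = (100 − 60)/(3400 − 3000) = 40/400 = 0.1
MPC = 1 − MPS = 0.9
From S(3000) = 60: −a + 0.1(3000) = 60, so a = 300 − 60 = 240
Break-even (S = 0): Y = a/MPS = 240/0.1 = 2400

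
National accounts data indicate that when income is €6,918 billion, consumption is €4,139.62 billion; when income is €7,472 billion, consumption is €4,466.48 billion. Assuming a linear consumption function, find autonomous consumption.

MPC = ΔC/ΔY = (4466.48 − 4139.62)/(7472 − 6918) = 326.86/554 = 0.59
a = C − MPC·Y = 4139.62 − 0.59(6918) = 4139.62 − 4081.62 = 58

a = 58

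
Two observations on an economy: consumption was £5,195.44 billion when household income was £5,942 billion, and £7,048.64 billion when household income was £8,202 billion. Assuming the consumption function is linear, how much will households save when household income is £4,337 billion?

MPC = (7048.64 − 5195.44)/(8202 − 5942) = 1853.2/2260 = 0.82
a = 5195.44 − 0.82(5942) = 5195.44 − 4872.44 = 323
C = 323 + 0.82(4337) = 3879.34
S = 4337 − 3879.34 = 457.66

S = 457.66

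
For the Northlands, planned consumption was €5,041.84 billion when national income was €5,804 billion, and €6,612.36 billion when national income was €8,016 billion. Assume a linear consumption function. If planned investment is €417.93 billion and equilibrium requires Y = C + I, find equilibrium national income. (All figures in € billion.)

Y = 4617

MPC = (6612.36 − 5041.84)/(8016 − 5804) = 1570.52/2212 = 0.71
a = 5041.84 − 0.71(5804) = 921
Equilibrium: Y = 921 + 0.71Y + 417.93
0.29Y = 1338.93, so Y = 1338.93/0.29 = 4617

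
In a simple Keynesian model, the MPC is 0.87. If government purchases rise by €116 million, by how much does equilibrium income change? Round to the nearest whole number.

ΔY ≈ 892

The multiplier is 1/(1 − MPC) = 1/0.13.
ΔY = 116/0.13 = 892.31 ≈ 892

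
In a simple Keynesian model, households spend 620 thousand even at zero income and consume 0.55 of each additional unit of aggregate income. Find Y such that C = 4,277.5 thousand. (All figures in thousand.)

Y = 6650

620 + 0.55Y = 4277.5
0.55Y = 3657.5, so Y = 3657.5/0.55 = 6650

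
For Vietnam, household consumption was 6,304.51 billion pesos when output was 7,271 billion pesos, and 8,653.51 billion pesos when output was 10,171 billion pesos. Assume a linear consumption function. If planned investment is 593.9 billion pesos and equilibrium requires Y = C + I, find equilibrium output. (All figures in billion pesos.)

MPC = (8653.51 − 6304.51)/(10171 − 7271) = 2349/2900 = 0.81
a = 6304.51 − 0.81(7271) = 415
Equilibrium: Y = 415 + 0.81Y + 593.9
0.19Y = 1008.9, so Y = 1008.9/0.19 = 5310

Y = 5310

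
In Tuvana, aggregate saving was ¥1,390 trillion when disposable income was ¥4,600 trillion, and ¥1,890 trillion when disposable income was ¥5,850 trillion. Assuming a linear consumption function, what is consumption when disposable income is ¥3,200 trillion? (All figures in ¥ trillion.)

C = 2370

MPS = ΔS/ΔY = (1890 − 1390)/(5850 − 4600) = 500/1250 = 0.4
MPC = 1 − MPS = 0.6
Autonomous saving = 1390 − 0.4(4600) = -450, so a = 450
C = 450 + 0.6(3200) = 450 + 1920 = 2370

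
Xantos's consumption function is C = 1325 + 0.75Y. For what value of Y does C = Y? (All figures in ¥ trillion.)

Y = 5300

At break-even, C = Y: 1325 + 0.75Y = Y
0.25Y = 1325, so Y = 1325/0.25 = 5300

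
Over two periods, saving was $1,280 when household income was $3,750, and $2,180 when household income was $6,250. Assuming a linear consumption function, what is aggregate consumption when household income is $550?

C = 422

MPS = ΔS/ΔY = (2180 − 1280)/(6250 − 3750) = 900/2500 = 0.36
MPC = 1 − MPS = 0.64
Autonomous saving = 1280 − 0.36(3750) = -70, so a = 70
C = 70 + 0.64(550) = 70 + 352 = 422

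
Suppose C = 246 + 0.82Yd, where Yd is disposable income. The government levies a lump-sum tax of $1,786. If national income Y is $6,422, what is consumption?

C = 4047.52

Yd = Y − T = 6422 − 1786 = 4636
C = 246 + 0.82(4636) = 246 + 3801.52 = 4047.52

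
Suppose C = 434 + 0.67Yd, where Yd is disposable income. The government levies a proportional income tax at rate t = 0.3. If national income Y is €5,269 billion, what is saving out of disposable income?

S = 783.139

Yd = (1 − 0.3)(5269) = 0.7(5269) = 3688.3
C = 434 + 0.67(3688.3) = 434 + 2471.161 = 2905.161
S = Yd − C = 3688.3 − 2905.161 = 783.139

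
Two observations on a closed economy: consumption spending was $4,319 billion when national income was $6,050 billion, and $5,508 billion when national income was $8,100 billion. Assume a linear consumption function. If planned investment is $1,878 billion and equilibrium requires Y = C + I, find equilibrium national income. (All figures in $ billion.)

MPC = (5508 − 4319)/(8100 − 6050) = 1189/2050 = 0.58
a = 4319 − 0.58(6050) = 810
Equilibrium: Y = 810 + 0.58Y + 1878
0.42Y = 2688, so Y = 2688/0.42 = 6400

Y = 6400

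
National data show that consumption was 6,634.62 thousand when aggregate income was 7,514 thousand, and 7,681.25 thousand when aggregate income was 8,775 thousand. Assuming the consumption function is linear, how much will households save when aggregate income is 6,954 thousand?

S = 784.18

MPC = (7681.25 − 6634.62)/(8775 − 7514) = 1046.63/1261 = 0.83
a = 6634.62 − 0.83(7514) = 6634.62 − 6236.62 = 398
C = 398 + 0.83(6954) = 6169.82
S = 6954 − 6169.82 = 784.18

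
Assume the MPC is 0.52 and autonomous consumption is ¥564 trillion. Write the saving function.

S = -564 + 0.48Y

S = Y − C = Y − (564 + 0.52Y) = -564 + (1 − 0.52)Y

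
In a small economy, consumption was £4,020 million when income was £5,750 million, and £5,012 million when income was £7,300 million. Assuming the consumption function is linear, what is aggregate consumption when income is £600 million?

MPC = (5012 − 4020)/(7300 − 5750) = 992/1550 = 0.64
a = 4020 − 0.64(5750) = 4020 − 3680 = 340
C = 340 + 0.64(600) = 340 + 384 = 724

C = 724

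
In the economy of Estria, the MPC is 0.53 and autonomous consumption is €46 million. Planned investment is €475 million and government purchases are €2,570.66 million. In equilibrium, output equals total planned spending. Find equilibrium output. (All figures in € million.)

Y = C + I + G = 46 + 0.53Y + 475 + 2570.66
Y − 0.53Y = 3091.66
0.47Y = 3091.66, so Y = 3091.66/0.47 = 6578

Y = 6578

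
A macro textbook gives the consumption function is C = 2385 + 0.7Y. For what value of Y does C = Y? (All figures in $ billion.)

Y = 7950

At break-even, C = Y: 2385 + 0.7Y = Y
0.3Y = 2385, so Y = 2385/0.3 = 7950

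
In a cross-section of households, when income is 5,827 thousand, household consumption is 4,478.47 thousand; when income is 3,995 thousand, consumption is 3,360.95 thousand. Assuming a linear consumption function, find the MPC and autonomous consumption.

MPC = ΔC/ΔY = (4478.47 − 3360.95)/(5827 − 3995) = 1117.52/1832 = 0.61
a = C − MPC·Y = 3360.95 − 0.61(3995) = 3360.95 − 2436.95 = 924

MPC = 0.61; a = 924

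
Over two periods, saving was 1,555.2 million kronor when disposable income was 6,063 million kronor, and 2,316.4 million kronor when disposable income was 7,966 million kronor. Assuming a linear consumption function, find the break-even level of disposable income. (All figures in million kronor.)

Y = 2175

MPS = ΔS/ΔY = (2316.4 − 1555.2)/(7966 − 6063) = 761.2/1903 = 0.4
MPC = 1 − MPS = 0.6
From S(6063) = 1555.2: −a + 0.4(6063) = 1555.2, so a = 2425.2 − 1555.2 = 870
Break-even (S = 0): Y = a/MPS = 870/0.4 = 2175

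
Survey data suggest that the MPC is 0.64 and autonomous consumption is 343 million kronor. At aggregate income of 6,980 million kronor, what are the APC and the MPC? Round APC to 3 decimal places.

MPC = 0.64 (the slope of the consumption function)
C = 343 + 0.64(6980) = 4810.2, so APC = 4810.2/6980 = 0.689

APC = 0.689; MPC = 0.64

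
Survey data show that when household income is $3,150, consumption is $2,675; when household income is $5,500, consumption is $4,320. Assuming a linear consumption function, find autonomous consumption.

MPC = ΔC/ΔY = (4320 − 2675)/(5500 − 3150) = 1645/2350 = 0.7
a = C − MPC·Y = 2675 − 0.7(3150) = 2675 − 2205 = 470

a = 470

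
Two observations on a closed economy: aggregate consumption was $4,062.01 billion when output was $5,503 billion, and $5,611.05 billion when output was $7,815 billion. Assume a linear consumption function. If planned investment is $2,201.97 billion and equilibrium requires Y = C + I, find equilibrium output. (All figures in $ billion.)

MPC = (5611.05 − 4062.01)/(7815 − 5503) = 1549.04/2312 = 0.67
a = 4062.01 − 0.67(5503) = 375
Equilibrium: Y = 375 + 0.67Y + 2201.97
0.33Y = 2576.97, so Y = 2576.97/0.33 = 7809

Y = 7809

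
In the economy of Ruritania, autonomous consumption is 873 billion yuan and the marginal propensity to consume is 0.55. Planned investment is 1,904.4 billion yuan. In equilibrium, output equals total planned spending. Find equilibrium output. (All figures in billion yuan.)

Y = C + I = 873 + 0.55Y + 1904.4
Y − 0.55Y = 2777.4
0.45Y = 2777.4, so Y = 2777.4/0.45 = 6172

Y = 6172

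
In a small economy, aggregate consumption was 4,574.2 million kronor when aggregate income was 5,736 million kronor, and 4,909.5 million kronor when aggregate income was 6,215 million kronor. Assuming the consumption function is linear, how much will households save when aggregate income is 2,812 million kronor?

MPC = (4909.5 − 4574.2)/(6215 − 5736) = 335.3/479 = 0.7
a = 4574.2 − 0.7(5736) = 4574.2 − 4015.2 = 559
C = 559 + 0.7(2812) = 2527.4
S = 2812 − 2527.4 = 284.6

S = 284.6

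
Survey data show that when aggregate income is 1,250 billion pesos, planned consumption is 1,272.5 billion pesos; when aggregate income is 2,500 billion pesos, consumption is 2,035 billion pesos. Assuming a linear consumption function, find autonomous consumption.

a = 510

MPC = ΔC/ΔY = (2035 − 1272.5)/(2500 − 1250) = 762.5/1250 = 0.61
a = C − MPC·Y = 1272.5 − 0.61(1250) = 1272.5 − 762.5 = 510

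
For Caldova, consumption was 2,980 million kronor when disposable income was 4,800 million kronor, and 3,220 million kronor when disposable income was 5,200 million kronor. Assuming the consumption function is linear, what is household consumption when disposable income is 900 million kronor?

C = 640

MPC = (3220 − 2980)/(5200 − 4800) = 240/400 = 0.6
a = 2980 − 0.6(4800) = 2980 − 2880 = 100
C = 100 + 0.6(900) = 100 + 540 = 640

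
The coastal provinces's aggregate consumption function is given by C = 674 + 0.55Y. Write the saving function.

S = -674 + 0.45Y

S = Y − C = Y − (674 + 0.55Y) = -674 + (1 − 0.55)Y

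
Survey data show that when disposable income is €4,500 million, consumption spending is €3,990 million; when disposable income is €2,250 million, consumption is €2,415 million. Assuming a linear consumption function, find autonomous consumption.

a = 840

MPC = ΔC/ΔY = (3990 − 2415)/(4500 − 2250) = 1575/2250 = 0.7
a = C − MPC·Y = 2415 − 0.7(2250) = 2415 − 1575 = 840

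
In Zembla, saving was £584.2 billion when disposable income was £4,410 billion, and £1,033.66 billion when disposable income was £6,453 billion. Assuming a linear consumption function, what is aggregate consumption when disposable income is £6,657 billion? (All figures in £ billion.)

C = 5578.46

MPS = ΔS/ΔY = (1033.66 − 584.2)/(6453 − 4410) = 449.46/2043 = 0.22
MPC = 1 − MPS = 0.78
Autonomous saving = 584.2 − 0.22(4410) = -386, so a = 386
C = 386 + 0.78(6657) = 386 + 5192.46 = 5578.46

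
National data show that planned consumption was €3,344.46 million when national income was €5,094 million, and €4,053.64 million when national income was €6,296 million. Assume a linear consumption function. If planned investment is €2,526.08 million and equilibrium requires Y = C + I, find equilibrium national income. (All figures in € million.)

MPC = (4053.64 − 3344.46)/(6296 − 5094) = 709.18/1202 = 0.59
a = 3344.46 − 0.59(5094) = 339
Equilibrium: Y = 339 + 0.59Y + 2526.08
0.41Y = 2865.08, so Y = 2865.08/0.41 = 6988

Y = 6988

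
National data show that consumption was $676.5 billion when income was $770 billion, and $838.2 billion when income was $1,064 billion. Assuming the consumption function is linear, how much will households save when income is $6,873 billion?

S = 2839.85

MPC = (838.2 − 676.5)/(1064 − 770) = 161.7/294 = 0.55
a = 676.5 − 0.55(770) = 676.5 − 423.5 = 253
C = 253 + 0.55(6873) = 4033.15
S = 6873 − 4033.15 = 2839.85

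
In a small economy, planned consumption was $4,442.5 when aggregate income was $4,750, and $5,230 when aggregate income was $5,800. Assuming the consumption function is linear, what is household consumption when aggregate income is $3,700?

C = 3655

MPC = (5230 − 4442.5)/(5800 − 4750) = 787.5/1050 = 0.75
a = 4442.5 − 0.75(4750) = 4442.5 − 3562.5 = 880
C = 880 + 0.75(3700) = 880 + 2775 = 3655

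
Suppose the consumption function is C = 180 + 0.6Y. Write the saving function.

S = -180 + 0.4Y

S = Y − C = Y − (180 + 0.6Y) = -180 + (1 − 0.6)Y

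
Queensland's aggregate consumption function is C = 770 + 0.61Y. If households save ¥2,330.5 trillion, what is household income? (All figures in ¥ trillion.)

S = Y − C = -770 + 0.39Y
-770 + 0.39Y = 2330.5, so 0.39Y = 3100.5 and Y = 7950

Y = 7950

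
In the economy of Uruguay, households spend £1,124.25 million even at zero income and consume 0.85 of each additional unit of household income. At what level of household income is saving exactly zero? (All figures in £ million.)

Y = 7495

At break-even, C = Y: 1124.25 + 0.85Y = Y
0.15Y = 1124.25, so Y = 1124.25/0.15 = 7495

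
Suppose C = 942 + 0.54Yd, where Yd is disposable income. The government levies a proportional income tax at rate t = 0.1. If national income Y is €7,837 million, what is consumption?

Yd = (1 − 0.1)(7837) = 0.9(7837) = 7053.3
C = 942 + 0.54(7053.3) = 942 + 3808.782 = 4750.782

C = 4750.782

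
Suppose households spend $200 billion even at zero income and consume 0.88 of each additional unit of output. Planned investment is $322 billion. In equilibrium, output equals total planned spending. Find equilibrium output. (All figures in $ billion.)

Y = C + I = 200 + 0.88Y + 322
Y − 0.88Y = 522
0.12Y = 522, so Y = 522/0.12 = 4350

Y = 4350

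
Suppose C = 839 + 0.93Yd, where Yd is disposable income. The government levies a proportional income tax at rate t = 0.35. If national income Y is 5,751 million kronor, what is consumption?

Yd = (1 − 0.35)(5751) = 0.65(5751) = 3738.15
C = 839 + 0.93(3738.15) = 839 + 3476.4795 = 4315.4795

C = 4315.4795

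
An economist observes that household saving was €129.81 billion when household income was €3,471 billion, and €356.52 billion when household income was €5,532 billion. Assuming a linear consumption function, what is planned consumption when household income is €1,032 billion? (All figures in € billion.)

MPS = ΔS/ΔY = (356.52 − 129.81)/(5532 − 3471) = 226.71/2061 = 0.11
MPC = 1 − MPS = 0.89
Autonomous saving = 129.81 − 0.11(3471) = -252, so a = 252
C = 252 + 0.89(1032) = 252 + 918.48 = 1170.48

C = 1170.48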